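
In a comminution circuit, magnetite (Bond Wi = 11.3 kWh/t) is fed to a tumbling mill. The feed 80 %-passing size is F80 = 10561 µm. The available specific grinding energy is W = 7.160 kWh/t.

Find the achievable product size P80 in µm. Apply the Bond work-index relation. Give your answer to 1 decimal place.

Bond:  W = 10 Wi (1/√P − 1/√F)
P80^(−½) = W/(10 Wi) + F80^(−½)
  = 7.1600/(10·11.3) + 1/√10561 = 0.063363 + 0.009731 = 0.073094
P80 = (1/0.073094)² = 13.6811² = 187.17 µm

P80 = 187.2 µm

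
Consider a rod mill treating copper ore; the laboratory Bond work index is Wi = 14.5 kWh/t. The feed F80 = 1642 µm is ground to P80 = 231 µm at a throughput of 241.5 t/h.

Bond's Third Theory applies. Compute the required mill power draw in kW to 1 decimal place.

P = 1439.8 kW

W = 10 Wi / √P80 − 10 Wi / √F80
W = 10·14.5·(1/√231 − 1/√1642) = 10·14.5·(0.041117) = 5.9620 kWh/t
Power = W × throughput = 5.9620 kWh/t × 241.5 t/h = 1439.8 kW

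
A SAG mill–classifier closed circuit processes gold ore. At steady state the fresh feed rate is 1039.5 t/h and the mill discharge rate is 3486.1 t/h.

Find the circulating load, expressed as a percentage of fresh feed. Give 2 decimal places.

CL = 235.36 %

Mill node: discharge = fresh + recycle.
R = M − F = 3486.1 − 1039.5 = 2446.6 t/h
CL = 100·R/F = 100·2446.6/1039.5 = 235.36 %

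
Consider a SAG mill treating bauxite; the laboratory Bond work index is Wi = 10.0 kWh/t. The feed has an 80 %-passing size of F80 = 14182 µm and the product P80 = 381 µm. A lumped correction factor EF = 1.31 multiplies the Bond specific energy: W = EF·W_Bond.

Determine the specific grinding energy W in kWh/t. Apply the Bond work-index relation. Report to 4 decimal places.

W = 10 Wi (1/√P80 − 1/√F80)  [Bond]
1/√381 = 0.051232;  1/√14182 = 0.008397
W = 10·10.0·(0.051232 − 0.008397) = 4.2834 kWh/t
With EF = 1.31: W = 4.2834·1.31 = 5.6113 kWh/t

W = 5.6113 kWh/t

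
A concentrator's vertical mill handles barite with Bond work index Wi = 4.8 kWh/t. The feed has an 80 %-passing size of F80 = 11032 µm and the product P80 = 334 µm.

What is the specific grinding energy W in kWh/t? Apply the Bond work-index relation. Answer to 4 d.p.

W = 10 Wi / √P80 − 10 Wi / √F80
1/√334 = 0.054718;  1/√11032 = 0.009521
W = 10·4.8·(0.054718 − 0.009521) = 2.1694 kWh/t

W = 2.1694 kWh/t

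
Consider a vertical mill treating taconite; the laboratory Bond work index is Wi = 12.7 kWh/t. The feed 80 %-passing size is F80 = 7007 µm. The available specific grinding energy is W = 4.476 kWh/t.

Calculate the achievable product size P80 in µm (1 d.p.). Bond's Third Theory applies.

W = 10 Wi (1/√P80 − 1/√F80)  [Bond]
⇒ 1/√P80 = W/(10·Wi) + 1/√F80
  = 4.4760/(10·12.7) + 1/√7007 = 0.035244 + 0.011946 = 0.047190
P80 = (1/0.047190)² = 21.1907² = 449.05 µm

P80 = 449.0 µm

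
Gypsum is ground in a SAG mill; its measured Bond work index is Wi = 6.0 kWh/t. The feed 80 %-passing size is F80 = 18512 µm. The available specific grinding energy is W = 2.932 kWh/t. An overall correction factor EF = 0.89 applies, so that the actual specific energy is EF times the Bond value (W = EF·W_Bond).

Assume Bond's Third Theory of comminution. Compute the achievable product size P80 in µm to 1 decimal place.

W = 10 Wi (1/√P80 − 1/√F80)  [Bond]
W_Bond = W / EF = 2.932 / 0.89 = 3.2944 kWh/t
1/√P80 = 1/√F80 + W_Bond/(10·Wi)
  = 3.2944/(10·6.0) + 1/√18512 = 0.054906 + 0.007350 = 0.062256
P80 = (1/0.062256)² = 16.0627² = 258.01 µm

P80 = 258.0 µm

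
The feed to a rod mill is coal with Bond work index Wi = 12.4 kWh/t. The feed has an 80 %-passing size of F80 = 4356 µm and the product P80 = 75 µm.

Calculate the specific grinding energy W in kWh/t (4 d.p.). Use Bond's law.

W = 12.4395 kWh/t

W = 10 Wi / √P80 − 10 Wi / √F80
1/√75 = 0.115470;  1/√4356 = 0.015152
W = 10·12.4·(0.115470 − 0.015152) = 12.4395 kWh/t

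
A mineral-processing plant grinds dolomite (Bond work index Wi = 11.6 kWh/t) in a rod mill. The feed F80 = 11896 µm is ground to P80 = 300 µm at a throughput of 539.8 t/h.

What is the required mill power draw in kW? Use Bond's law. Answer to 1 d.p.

Bond: W = 10·Wi·(1/√P80 − 1/√F80)
W = 10·11.6·(1/√300 − 1/√11896) = 10·11.6·(0.048567) = 5.6337 kWh/t
P_mill = W·ṁ = 5.6337·539.8 = 3041.1 kW

P = 3041.1 kW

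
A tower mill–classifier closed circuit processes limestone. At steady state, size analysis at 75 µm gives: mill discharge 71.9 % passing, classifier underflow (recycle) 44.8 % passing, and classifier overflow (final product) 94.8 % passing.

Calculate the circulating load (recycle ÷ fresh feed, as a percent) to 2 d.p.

Balance %-passing 75 µm (r = R/F):
d + r·d = r·u + o → r(d−u) = o−d
r = (94.8 − 71.9)/(71.9 − 44.8) = 22.9/27.1 = 0.8450
CL = 100·r = 84.50 %

CL = 84.50 %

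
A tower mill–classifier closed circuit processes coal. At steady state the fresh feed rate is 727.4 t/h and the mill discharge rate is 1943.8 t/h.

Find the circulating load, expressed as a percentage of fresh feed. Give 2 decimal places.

CL = 167.23 %

Steady state: M = F + R.
R = M − F = 1943.8 − 727.4 = 1216.4 t/h
CL = 100·R/F = 100·1216.4/727.4 = 167.23 %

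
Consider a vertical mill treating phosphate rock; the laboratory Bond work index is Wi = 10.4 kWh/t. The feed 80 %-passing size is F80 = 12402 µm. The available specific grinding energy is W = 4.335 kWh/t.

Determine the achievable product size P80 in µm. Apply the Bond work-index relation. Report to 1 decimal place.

P80 = 389.6 µm

W = 10 Wi (1/√P80 − 1/√F80)  [Bond]
1/√P80 = 1/√F80 + W/(10·Wi)
  = 4.3350/(10·10.4) + 1/√12402 = 0.041683 + 0.008980 = 0.050662
P80 = (1/0.050662)² = 19.7386² = 389.61 µm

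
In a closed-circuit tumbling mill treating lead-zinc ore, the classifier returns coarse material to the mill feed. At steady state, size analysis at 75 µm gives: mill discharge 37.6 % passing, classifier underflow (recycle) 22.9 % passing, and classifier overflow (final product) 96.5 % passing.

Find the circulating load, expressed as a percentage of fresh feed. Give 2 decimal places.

CL = 400.68 %

Classifier node, passing 75 µm:
r = (o − d)/(d − u)
r = (96.5 − 37.6)/(37.6 − 22.9) = 58.9/14.7 = 4.0068
CL = 100·r = 400.68 %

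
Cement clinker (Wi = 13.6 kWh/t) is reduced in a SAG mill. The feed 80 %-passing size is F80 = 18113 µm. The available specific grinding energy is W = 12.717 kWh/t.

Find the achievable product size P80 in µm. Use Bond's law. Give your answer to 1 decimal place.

W = 10 Wi (P80^-0.5 − F80^-0.5)
P80^-0.5 = F80^-0.5 + W/(10 Wi)
  = 12.7170/(10·13.6) + 1/√18113 = 0.093507 + 0.007430 = 0.100938
P80 = (1/0.100938)² = 9.9071² = 98.15 µm

P80 = 98.2 µm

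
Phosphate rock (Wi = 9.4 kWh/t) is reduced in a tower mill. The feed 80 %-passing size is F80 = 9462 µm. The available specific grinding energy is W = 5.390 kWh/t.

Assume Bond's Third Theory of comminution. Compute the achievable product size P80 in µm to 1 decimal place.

P80 = 218.7 µm

W_Bond = 10·Wi·(1/√P₈₀ − 1/√F₈₀)
P80^(−½) = W/(10 Wi) + F80^(−½)
  = 5.3900/(10·9.4) + 1/√9462 = 0.057340 + 0.010280 = 0.067621
P80 = (1/0.067621)² = 14.7884² = 218.70 µm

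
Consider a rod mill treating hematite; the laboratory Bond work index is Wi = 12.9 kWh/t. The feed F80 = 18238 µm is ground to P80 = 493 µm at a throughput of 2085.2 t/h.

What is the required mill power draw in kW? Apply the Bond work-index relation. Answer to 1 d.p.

P = 10122.9 kW

W = 10 Wi (P80^-0.5 − F80^-0.5)
W = 10·12.9·(1/√493 − 1/√18238) = 10·12.9·(0.037633) = 4.8547 kWh/t
Mill draw = 4.8547 × 2085.2 = 10122.9 kW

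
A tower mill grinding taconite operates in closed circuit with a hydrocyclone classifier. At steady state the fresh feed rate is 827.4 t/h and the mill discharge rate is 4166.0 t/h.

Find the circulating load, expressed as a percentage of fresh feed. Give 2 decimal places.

CL = 403.50 %

Discharge = new feed + return, hence
R = M − F = 4166.0 − 827.4 = 3338.6 t/h
CL = 100·R/F = 100·3338.6/827.4 = 403.50 %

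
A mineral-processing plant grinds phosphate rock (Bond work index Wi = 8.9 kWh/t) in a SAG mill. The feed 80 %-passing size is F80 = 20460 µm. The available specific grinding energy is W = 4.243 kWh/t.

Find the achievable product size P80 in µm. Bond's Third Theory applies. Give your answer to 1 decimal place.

P80 = 334.6 µm

W_Bond = 10·Wi·(1/√P₈₀ − 1/√F₈₀)
⇒ 1/√P80 = W/(10 Wi) + 1/√F80
  = 4.2430/(10·8.9) + 1/√20460 = 0.047674 + 0.006991 = 0.054665
P80 = (1/0.054665)² = 18.2931² = 334.64 µm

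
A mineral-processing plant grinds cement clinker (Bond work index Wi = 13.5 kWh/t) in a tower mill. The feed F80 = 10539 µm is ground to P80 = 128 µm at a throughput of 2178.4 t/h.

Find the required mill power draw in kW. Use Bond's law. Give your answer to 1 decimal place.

P = 23128.9 kW

W = 10 Wi / √P80 − 10 Wi / √F80
W = 10·13.5·(1/√128 − 1/√10539) = 10·13.5·(0.078647) = 10.6174 kWh/t
Power = W × throughput = 10.6174 kWh/t × 2178.4 t/h = 23128.9 kW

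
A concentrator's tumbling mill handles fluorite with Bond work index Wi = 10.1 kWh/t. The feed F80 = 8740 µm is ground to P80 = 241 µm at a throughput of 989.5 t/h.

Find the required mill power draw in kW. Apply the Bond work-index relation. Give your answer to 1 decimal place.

W = 10·Wi·(P80^(-½) − F80^(-½))
W = 10·10.1·(1/√241 − 1/√8740) = 10·10.1·(0.053719) = 5.4256 kWh/t
Mill draw = 5.4256 × 989.5 = 5368.7 kW

P = 5368.7 kW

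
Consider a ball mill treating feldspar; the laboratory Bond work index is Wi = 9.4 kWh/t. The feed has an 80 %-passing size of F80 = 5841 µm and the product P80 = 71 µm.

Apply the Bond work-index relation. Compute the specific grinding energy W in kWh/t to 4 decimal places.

W = 10·Wi·(P80^(-½) − F80^(-½))
1/√71 = 0.118678;  1/√5841 = 0.013084
W = 10·9.4·(0.118678 − 0.013084) = 9.9258 kWh/t

W = 9.9258 kWh/t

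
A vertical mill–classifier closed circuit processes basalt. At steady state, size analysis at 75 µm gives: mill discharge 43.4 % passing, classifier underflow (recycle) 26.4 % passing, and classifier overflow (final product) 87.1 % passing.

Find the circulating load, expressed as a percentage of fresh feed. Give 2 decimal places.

Balance %-passing 75 µm (r = R/F):
Fd + Rd = Ru + Fo ⇒ R/F = (o−d)/(d−u)
r = (87.1 − 43.4)/(43.4 − 26.4) = 43.7/17.0 = 2.5706
CL = 100·r = 257.06 %

CL = 257.06 %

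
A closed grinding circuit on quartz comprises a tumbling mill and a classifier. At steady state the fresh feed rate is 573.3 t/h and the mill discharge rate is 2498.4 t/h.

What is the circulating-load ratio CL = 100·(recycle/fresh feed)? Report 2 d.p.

CL = 335.79 %

Discharge = new feed + return, hence
R = M − F = 2498.4 − 573.3 = 1925.1 t/h
CL = 100·R/F = 100·1925.1/573.3 = 335.79 %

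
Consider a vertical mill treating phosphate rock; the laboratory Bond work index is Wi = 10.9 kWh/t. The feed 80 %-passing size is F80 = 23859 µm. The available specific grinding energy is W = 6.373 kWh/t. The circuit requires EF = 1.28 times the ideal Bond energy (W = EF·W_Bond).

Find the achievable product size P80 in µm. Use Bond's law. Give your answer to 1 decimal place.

W = 10 Wi (1/√P80 − 1/√F80)  [Bond]
W_Bond = W / EF = 6.373 / 1.28 = 4.9789 kWh/t
⇒ 1/√P80 = W_Bond/(10·Wi) + 1/√F80
  = 4.9789/(10·10.9) + 1/√23859 = 0.045678 + 0.006474 = 0.052152
P80 = (1/0.052152)² = 19.1747² = 367.67 µm

P80 = 367.7 µm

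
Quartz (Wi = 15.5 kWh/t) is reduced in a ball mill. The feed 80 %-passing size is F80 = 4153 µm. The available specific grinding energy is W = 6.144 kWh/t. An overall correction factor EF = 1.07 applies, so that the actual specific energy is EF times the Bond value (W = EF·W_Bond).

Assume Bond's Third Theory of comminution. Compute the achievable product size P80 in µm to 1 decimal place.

W = 10 Wi (P80^-0.5 − F80^-0.5)
W_Bond = W / EF = 6.144 / 1.07 = 5.7421 kWh/t
⇒ 1/√P80 = W_Bond/(10·Wi) + 1/√F80
  = 5.7421/(10·15.5) + 1/√4153 = 0.037046 + 0.015517 = 0.052563
P80 = (1/0.052563)² = 19.0248² = 361.94 µm

P80 = 361.9 µm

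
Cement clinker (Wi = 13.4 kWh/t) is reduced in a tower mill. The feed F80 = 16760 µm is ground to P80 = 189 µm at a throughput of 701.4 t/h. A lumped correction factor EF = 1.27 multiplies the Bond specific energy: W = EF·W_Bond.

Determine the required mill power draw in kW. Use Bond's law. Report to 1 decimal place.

W = 10 Wi (P80^-0.5 − F80^-0.5)
W = 10·13.4·(1/√189 − 1/√16760) = 10·13.4·(0.065015) = 8.7120 kWh/t
Apply correction: 8.7120 × 1.27 = 11.0642 kWh/t
P = W·T = 11.0642·701.4 = 7760.5 kW

P = 7760.5 kW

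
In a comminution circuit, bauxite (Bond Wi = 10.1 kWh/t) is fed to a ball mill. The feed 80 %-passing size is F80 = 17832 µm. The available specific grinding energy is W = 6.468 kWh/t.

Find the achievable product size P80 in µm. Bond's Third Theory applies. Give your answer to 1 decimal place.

W = 10·Wi·[P80^(−½) − F80^(−½)]
P80^-0.5 = F80^-0.5 + W/(10 Wi)
  = 6.4680/(10·10.1) + 1/√17832 = 0.064040 + 0.007489 = 0.071528
P80 = (1/0.071528)² = 13.9805² = 195.45 µm

P80 = 195.5 µm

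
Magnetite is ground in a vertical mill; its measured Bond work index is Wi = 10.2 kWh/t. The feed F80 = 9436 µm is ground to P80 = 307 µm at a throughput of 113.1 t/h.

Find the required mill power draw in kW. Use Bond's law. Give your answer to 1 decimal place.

Bond:  W = 10 Wi (1/√P − 1/√F)
W = 10·10.2·(1/√307 − 1/√9436) = 10·10.2·(0.046778) = 4.7714 kWh/t
Power = W × throughput = 4.7714 kWh/t × 113.1 t/h = 539.6 kW

P = 539.6 kW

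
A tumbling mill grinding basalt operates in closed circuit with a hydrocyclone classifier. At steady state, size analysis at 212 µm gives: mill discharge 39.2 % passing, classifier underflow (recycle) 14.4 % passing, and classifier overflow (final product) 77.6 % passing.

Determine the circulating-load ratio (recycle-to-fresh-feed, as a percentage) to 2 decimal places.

CL = 154.84 %

Classifier node, passing 212 µm:
d + r·d = r·u + o → r(d−u) = o−d
r = (77.6 − 39.2)/(39.2 − 14.4) = 38.4/24.8 = 1.5484
CL = 100·r = 154.84 %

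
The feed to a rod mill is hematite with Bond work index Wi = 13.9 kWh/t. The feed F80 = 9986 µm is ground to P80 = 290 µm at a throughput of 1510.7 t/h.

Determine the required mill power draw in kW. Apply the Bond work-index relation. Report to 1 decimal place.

W = 10 Wi (P80^-0.5 − F80^-0.5)
W = 10·13.9·(1/√290 − 1/√9986) = 10·13.9·(0.048715) = 6.7714 kWh/t
Mill draw = 6.7714 × 1510.7 = 10229.5 kW

P = 10229.5 kW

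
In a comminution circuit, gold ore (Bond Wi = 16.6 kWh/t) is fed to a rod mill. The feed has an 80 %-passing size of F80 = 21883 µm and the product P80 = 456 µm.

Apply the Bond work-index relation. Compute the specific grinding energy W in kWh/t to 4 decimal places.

W = 6.6515 kWh/t

W_Bond = 10·Wi·(1/√P₈₀ − 1/√F₈₀)
1/√456 = 0.046829;  1/√21883 = 0.006760
W = 10·16.6·(0.046829 − 0.006760) = 6.6515 kWh/t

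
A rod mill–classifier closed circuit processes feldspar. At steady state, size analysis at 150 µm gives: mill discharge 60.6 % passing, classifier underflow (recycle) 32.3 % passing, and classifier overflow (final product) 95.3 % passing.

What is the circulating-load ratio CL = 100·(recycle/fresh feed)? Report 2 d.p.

CL = 122.61 %

Two-product formula at 150 µm:
(1+r)·d = r·u + o ⇒ r = (o−d)/(d−u)
r = (95.3 − 60.6)/(60.6 − 32.3) = 34.7/28.3 = 1.2261
CL = 100·r = 122.61 %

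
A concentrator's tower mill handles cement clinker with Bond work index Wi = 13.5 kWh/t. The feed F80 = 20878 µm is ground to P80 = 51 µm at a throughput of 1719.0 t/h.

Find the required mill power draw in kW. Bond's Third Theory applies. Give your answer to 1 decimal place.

W = 10 Wi (1/√P80 − 1/√F80)  [Bond]
W = 10·13.5·(1/√51 − 1/√20878) = 10·13.5·(0.133107) = 17.9695 kWh/t
Mill draw = 17.9695 × 1719.0 = 30889.5 kW

P = 30889.5 kW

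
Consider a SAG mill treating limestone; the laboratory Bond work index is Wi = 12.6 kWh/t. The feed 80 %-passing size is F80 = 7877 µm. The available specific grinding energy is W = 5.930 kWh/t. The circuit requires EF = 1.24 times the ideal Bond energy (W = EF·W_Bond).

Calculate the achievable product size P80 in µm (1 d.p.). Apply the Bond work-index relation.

W = 10·Wi·[P80^(−½) − F80^(−½)]
W_Bond = W / EF = 5.930 / 1.24 = 4.7823 kWh/t
1/√P80 = 1/√F80 + W_Bond/(10·Wi)
  = 4.7823/(10·12.6) + 1/√7877 = 0.037954 + 0.011267 = 0.049222
P80 = (1/0.049222)² = 20.3162² = 412.75 µm

P80 = 412.7 µm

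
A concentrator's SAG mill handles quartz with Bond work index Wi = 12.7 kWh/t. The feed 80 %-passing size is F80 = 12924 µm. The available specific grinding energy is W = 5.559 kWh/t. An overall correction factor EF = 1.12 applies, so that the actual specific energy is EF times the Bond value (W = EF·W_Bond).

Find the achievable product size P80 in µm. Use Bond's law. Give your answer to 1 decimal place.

W = 10·Wi·[P80^(−½) − F80^(−½)]
W_Bond = W / EF = 5.559 / 1.12 = 4.9634 kWh/t
P80^(−½) = W_Bond/(10 Wi) + F80^(−½)
  = 4.9634/(10·12.7) + 1/√12924 = 0.039082 + 0.008796 = 0.047878
P80 = (1/0.047878)² = 20.8863² = 436.24 µm

P80 = 436.2 µm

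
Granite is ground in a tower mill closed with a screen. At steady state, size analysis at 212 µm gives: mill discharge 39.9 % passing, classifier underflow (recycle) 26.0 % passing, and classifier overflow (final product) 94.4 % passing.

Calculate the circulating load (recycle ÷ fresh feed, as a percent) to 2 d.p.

Classifier node, passing 212 µm:
d + r·d = r·u + o → r(d−u) = o−d
r = (94.4 − 39.9)/(39.9 − 26.0) = 54.5/13.9 = 3.9209
CL = 100·r = 392.09 %

CL = 392.09 %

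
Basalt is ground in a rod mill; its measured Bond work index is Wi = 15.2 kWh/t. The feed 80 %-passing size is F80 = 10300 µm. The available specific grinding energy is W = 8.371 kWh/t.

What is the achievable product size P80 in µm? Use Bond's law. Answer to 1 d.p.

Bond: W = 10·Wi·(1/√P80 − 1/√F80)
⇒ 1/√P80 = W/(10 Wi) + 1/√F80
  = 8.3710/(10·15.2) + 1/√10300 = 0.055072 + 0.009853 = 0.064926
P80 = (1/0.064926)² = 15.4022² = 237.23 µm

P80 = 237.2 µm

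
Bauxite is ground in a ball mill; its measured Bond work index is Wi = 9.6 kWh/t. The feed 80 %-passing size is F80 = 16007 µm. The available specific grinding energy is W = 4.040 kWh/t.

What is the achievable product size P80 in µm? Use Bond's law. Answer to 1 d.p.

W = 10 Wi (P80^-0.5 − F80^-0.5)
P80^(−½) = W/(10 Wi) + F80^(−½)
  = 4.0400/(10·9.6) + 1/√16007 = 0.042083 + 0.007904 = 0.049987
P80 = (1/0.049987)² = 20.0051² = 400.20 µm

P80 = 400.2 µm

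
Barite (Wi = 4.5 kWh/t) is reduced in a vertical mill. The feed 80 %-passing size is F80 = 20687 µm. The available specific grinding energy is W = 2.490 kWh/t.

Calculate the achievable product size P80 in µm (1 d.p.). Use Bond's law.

W = 10 Wi / √P80 − 10 Wi / √F80
P80^(−½) = W/(10 Wi) + F80^(−½)
  = 2.4900/(10·4.5) + 1/√20687 = 0.055333 + 0.006953 = 0.062286
P80 = (1/0.062286)² = 16.0550² = 257.76 µm

P80 = 257.8 µm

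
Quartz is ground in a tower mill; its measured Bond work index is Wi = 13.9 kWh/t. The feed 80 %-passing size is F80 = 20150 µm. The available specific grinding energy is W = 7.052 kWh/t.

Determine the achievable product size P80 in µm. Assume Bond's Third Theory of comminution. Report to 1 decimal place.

Bond:  W = 10 Wi (1/√P − 1/√F)
P80^(−½) = W/(10 Wi) + F80^(−½)
  = 7.0520/(10·13.9) + 1/√20150 = 0.050734 + 0.007045 = 0.057779
P80 = (1/0.057779)² = 17.3075² = 299.55 µm

P80 = 299.5 µm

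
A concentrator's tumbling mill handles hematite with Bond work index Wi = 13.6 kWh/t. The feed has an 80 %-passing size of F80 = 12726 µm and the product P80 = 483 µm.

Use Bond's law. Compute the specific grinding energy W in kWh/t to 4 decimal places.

W = 4.9826 kWh/t

W = 10 Wi (1/√P80 − 1/√F80)  [Bond]
1/√483 = 0.045502;  1/√12726 = 0.008864
W = 10·13.6·(0.045502 − 0.008864) = 4.9826 kWh/t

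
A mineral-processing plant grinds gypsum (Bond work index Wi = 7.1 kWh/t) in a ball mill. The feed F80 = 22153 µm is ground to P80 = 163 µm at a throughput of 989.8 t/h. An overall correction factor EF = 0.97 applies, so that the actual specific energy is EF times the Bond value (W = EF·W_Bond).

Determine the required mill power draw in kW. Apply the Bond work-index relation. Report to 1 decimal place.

W = 10 Wi (P80^-0.5 − F80^-0.5)
W = 10·7.1·(1/√163 − 1/√22153) = 10·7.1·(0.071607) = 5.0841 kWh/t
With EF = 0.97: W = 5.0841·0.97 = 4.9316 kWh/t
Power = W × throughput = 4.9316 kWh/t × 989.8 t/h = 4881.3 kW

P = 4881.3 kW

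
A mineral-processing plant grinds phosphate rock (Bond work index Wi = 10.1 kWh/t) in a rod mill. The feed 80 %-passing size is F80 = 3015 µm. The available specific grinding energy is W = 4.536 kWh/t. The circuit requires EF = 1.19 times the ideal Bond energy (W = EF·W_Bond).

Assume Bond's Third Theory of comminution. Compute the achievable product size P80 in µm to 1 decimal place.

Bond:  W = 10 Wi (1/√P − 1/√F)
W_Bond = W / EF = 4.536 / 1.19 = 3.8118 kWh/t
⇒ 1/√P80 = W_Bond/(10 Wi) + 1/√F80
  = 3.8118/(10·10.1) + 1/√3015 = 0.037740 + 0.018212 = 0.055952
P80 = (1/0.055952)² = 17.8724² = 319.42 µm

P80 = 319.4 µm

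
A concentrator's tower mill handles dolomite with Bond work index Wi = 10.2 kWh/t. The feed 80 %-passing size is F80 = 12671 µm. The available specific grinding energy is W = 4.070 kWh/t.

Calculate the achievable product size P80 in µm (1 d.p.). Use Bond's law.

W = 10 Wi (P80^-0.5 − F80^-0.5)
⇒ 1/√P80 = W/(10·Wi) + 1/√F80
  = 4.0700/(10·10.2) + 1/√12671 = 0.039902 + 0.008884 = 0.048786
P80 = (1/0.048786)² = 20.4978² = 420.16 µm

P80 = 420.2 µm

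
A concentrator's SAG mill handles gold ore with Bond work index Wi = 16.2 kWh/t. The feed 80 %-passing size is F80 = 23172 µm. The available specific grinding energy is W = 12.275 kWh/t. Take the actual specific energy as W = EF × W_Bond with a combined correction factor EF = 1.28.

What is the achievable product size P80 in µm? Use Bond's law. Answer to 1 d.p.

W = 10 Wi (1/√P80 − 1/√F80)  [Bond]
W_Bond = W / EF = 12.275 / 1.28 = 9.5898 kWh/t
P80^-0.5 = F80^-0.5 + W_Bond/(10 Wi)
  = 9.5898/(10·16.2) + 1/√23172 = 0.059197 + 0.006569 = 0.065766
P80 = (1/0.065766)² = 15.2055² = 231.21 µm

P80 = 231.2 µm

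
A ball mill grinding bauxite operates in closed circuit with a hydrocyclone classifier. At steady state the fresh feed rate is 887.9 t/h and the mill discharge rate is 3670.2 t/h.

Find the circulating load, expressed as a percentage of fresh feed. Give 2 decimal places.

CL = 313.36 %

Discharge = new feed + return, hence
R = M − F = 3670.2 − 887.9 = 2782.3 t/h
CL = 100·R/F = 100·2782.3/887.9 = 313.36 %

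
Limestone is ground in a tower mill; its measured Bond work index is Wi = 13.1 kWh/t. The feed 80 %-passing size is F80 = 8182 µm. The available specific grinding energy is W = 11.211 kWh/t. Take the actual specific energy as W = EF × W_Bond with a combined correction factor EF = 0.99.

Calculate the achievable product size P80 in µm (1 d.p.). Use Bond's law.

W = 10·Wi·(P80^(-½) − F80^(-½))
W_Bond = W / EF = 11.211 / 0.99 = 11.3242 kWh/t
1/√P80 = 1/√F80 + W_Bond/(10·Wi)
  = 11.3242/(10·13.1) + 1/√8182 = 0.086445 + 0.011055 = 0.097500
P80 = (1/0.097500)² = 10.2564² = 105.19 µm

P80 = 105.2 µm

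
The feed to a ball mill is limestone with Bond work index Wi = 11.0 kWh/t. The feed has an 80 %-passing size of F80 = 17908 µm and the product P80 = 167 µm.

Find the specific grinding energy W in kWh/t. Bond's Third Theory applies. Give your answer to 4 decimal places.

W = 7.6901 kWh/t

W = 10·Wi·[P80^(−½) − F80^(−½)]
1/√167 = 0.077382;  1/√17908 = 0.007473
W = 10·11.0·(0.077382 − 0.007473) = 7.6901 kWh/t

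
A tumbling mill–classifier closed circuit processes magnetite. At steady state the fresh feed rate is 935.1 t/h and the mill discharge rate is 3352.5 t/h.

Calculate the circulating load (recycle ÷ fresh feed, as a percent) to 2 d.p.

Discharge = new feed + return, hence
R = M − F = 3352.5 − 935.1 = 2417.4 t/h
CL = 100·R/F = 100·2417.4/935.1 = 258.52 %

CL = 258.52 %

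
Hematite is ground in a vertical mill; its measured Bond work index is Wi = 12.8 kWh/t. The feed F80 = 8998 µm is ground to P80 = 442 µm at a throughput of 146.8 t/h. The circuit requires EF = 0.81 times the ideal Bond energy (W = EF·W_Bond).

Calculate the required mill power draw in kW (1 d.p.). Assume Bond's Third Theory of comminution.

P = 563.5 kW

W = 10 Wi (P80^-0.5 − F80^-0.5)
W = 10·12.8·(1/√442 − 1/√8998) = 10·12.8·(0.037023) = 4.7390 kWh/t
Corrected W = EF·W_Bond = 0.81·4.7390 = 3.8386 kWh/t
Power = W × throughput = 3.8386 kWh/t × 146.8 t/h = 563.5 kW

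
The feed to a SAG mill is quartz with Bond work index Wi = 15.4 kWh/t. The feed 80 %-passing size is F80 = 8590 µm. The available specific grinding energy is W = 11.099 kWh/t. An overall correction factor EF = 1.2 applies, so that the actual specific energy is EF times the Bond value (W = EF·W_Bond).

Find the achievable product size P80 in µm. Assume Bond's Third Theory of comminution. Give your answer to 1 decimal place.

W_Bond = 10·Wi·(1/√P₈₀ − 1/√F₈₀)
W_Bond = W / EF = 11.099 / 1.2 = 9.2492 kWh/t
P80^(−½) = W_Bond/(10 Wi) + F80^(−½)
  = 9.2492/(10·15.4) + 1/√8590 = 0.060060 + 0.010790 = 0.070849
P80 = (1/0.070849)² = 14.1145² = 199.22 µm

P80 = 199.2 µm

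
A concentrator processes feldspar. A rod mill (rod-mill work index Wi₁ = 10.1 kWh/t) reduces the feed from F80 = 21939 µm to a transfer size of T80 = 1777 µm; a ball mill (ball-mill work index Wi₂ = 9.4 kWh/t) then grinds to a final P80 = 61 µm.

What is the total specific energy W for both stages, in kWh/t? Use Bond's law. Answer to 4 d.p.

W_Bond = 10·Wi·(1/√P₈₀ − 1/√F₈₀)
Stage 1 (21939→1777 µm, Wi₁=10.1): W₁ = 10·10.1·(0.023722 − 0.006751) = 1.7141 kWh/t
Stage 2 (1777→61 µm, Wi₂=9.4): W₂ = 10·9.4·(0.128037 − 0.023722) = 9.8056 kWh/t
W = W₁ + W₂ = 1.7141 + 9.8056 = 11.5196 kWh/t

W = 11.5196 kWh/t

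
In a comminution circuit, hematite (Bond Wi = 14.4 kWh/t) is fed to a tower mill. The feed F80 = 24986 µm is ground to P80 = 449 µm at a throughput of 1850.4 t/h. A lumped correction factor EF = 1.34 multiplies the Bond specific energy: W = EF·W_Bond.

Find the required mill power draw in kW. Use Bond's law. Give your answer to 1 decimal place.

P = 14591.5 kW

W = 10 Wi (P80^-0.5 − F80^-0.5)
W = 10·14.4·(1/√449 − 1/√24986) = 10·14.4·(0.040867) = 5.8848 kWh/t
Apply correction: 5.8848 × 1.34 = 7.8856 kWh/t
Mill draw = 7.8856 × 1850.4 = 14591.5 kW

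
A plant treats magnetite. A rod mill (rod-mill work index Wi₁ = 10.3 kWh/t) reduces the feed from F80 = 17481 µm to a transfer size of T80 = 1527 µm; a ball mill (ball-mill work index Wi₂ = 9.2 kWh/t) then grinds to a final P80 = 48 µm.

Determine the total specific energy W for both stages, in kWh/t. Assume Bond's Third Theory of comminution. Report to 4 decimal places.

W = 10·Wi·(P80^(-½) − F80^(-½))
Stage 1 (17481→1527 µm, Wi₁=10.3): W₁ = 10·10.3·(0.025591 − 0.007563) = 1.8568 kWh/t
Stage 2 (1527→48 µm, Wi₂=9.2): W₂ = 10·9.2·(0.144338 − 0.025591) = 10.9247 kWh/t
W = W₁ + W₂ = 1.8568 + 10.9247 = 12.7815 kWh/t

W = 12.7815 kWh/t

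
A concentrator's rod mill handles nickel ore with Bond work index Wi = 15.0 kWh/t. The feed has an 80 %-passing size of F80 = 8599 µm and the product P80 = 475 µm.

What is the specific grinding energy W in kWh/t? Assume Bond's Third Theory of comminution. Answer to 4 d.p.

W = 10 Wi (1/√P80 − 1/√F80)  [Bond]
1/√475 = 0.045883;  1/√8599 = 0.010784
W = 10·15.0·(0.045883 − 0.010784) = 5.2649 kWh/t

W = 5.2649 kWh/t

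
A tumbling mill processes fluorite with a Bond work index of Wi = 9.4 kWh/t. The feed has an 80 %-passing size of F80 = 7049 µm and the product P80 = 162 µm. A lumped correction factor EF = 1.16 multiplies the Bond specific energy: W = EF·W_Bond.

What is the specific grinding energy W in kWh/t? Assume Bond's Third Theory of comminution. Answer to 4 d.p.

W = 7.2683 kWh/t

W = 10 Wi (1/√P80 − 1/√F80)  [Bond]
1/√162 = 0.078567;  1/√7049 = 0.011911
W = 10·9.4·(0.078567 − 0.011911) = 6.2657 kWh/t
With EF = 1.16: W = 6.2657·1.16 = 7.2683 kWh/t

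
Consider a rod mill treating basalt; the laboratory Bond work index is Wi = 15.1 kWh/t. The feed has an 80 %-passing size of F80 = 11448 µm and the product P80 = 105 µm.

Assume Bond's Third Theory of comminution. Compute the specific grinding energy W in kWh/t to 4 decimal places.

W = 13.3248 kWh/t

W = 10·Wi·(P80^(-½) − F80^(-½))
1/√105 = 0.097590;  1/√11448 = 0.009346
W = 10·15.1·(0.097590 − 0.009346) = 13.3248 kWh/t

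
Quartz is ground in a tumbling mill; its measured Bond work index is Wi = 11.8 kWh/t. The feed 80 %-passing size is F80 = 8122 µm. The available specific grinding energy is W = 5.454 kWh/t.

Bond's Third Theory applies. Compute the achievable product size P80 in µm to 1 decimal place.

P80 = 304.4 µm

Bond: W = 10·Wi·(1/√P80 − 1/√F80)
⇒ 1/√P80 = W/(10 Wi) + 1/√F80
  = 5.4540/(10·11.8) + 1/√8122 = 0.046220 + 0.011096 = 0.057316
P80 = (1/0.057316)² = 17.4470² = 304.40 µm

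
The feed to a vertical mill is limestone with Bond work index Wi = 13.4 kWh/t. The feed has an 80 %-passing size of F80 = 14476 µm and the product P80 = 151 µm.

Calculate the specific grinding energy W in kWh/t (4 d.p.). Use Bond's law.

W = 9.7910 kWh/t

W_Bond = 10·Wi·(1/√P₈₀ − 1/√F₈₀)
1/√151 = 0.081379;  1/√14476 = 0.008311
W = 10·13.4·(0.081379 − 0.008311) = 9.7910 kWh/t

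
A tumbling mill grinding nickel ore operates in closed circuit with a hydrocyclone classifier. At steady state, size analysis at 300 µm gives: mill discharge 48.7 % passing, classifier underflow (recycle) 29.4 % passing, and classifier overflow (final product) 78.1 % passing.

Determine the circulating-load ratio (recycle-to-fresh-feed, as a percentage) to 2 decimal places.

Mass balance on the −300 µm fraction:
d + r·d = r·u + o → r(d−u) = o−d
r = (78.1 − 48.7)/(48.7 − 29.4) = 29.4/19.3 = 1.5233
CL = 100·r = 152.33 %

CL = 152.33 %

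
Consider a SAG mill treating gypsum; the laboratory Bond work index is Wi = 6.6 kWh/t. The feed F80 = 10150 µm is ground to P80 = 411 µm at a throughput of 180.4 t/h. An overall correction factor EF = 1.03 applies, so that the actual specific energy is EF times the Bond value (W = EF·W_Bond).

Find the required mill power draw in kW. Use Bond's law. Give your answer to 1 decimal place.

W = 10 Wi / √P80 − 10 Wi / √F80
W = 10·6.6·(1/√411 − 1/√10150) = 10·6.6·(0.039401) = 2.6004 kWh/t
Apply correction: 2.6004 × 1.03 = 2.6784 kWh/t
P = W·T = 2.6784·180.4 = 483.2 kW

P = 483.2 kW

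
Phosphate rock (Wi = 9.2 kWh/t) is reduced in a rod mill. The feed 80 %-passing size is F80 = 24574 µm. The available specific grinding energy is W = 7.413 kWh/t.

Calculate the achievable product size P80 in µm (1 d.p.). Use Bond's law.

P80 = 132.3 µm

W = 10·Wi·(P80^(-½) − F80^(-½))
⇒ 1/√P80 = W/(10·Wi) + 1/√F80
  = 7.4130/(10·9.2) + 1/√24574 = 0.080576 + 0.006379 = 0.086955
P80 = (1/0.086955)² = 11.5002² = 132.25 µm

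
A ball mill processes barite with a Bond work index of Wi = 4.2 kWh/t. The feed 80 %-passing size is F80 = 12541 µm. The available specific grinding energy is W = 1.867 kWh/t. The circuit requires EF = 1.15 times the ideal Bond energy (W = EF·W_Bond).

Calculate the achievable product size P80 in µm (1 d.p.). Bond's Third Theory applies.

P80 = 441.7 µm

W = 10·Wi·(P80^(-½) − F80^(-½))
W_Bond = W / EF = 1.867 / 1.15 = 1.6235 kWh/t
⇒ 1/√P80 = W_Bond/(10·Wi) + 1/√F80
  = 1.6235/(10·4.2) + 1/√12541 = 0.038654 + 0.008930 = 0.047584
P80 = (1/0.047584)² = 21.0155² = 441.65 µm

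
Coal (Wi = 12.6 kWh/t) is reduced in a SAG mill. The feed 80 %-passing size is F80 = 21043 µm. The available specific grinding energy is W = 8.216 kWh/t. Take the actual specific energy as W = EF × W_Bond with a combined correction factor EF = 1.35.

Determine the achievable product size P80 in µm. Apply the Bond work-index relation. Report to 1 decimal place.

P80 = 328.3 µm

W = 10 Wi (1/√P80 − 1/√F80)  [Bond]
W_Bond = W / EF = 8.216 / 1.35 = 6.0859 kWh/t
⇒ 1/√P80 = W_Bond/(10 Wi) + 1/√F80
  = 6.0859/(10·12.6) + 1/√21043 = 0.048301 + 0.006894 = 0.055195
P80 = (1/0.055195)² = 18.1177² = 328.25 µm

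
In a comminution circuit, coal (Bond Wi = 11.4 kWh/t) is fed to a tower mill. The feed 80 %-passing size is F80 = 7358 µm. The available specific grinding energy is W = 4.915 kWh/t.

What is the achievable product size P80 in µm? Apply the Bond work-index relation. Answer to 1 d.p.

P80 = 333.3 µm

W = 10·Wi·(P80^(-½) − F80^(-½))
P80^-0.5 = F80^-0.5 + W/(10 Wi)
  = 4.9150/(10·11.4) + 1/√7358 = 0.043114 + 0.011658 = 0.054772
P80 = (1/0.054772)² = 18.2575² = 333.34 µm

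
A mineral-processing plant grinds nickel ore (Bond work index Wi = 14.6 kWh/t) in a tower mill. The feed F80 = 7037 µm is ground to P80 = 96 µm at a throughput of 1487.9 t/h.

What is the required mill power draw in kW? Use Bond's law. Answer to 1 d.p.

W = 10 Wi (P80^-0.5 − F80^-0.5)
W = 10·14.6·(1/√96 − 1/√7037) = 10·14.6·(0.090141) = 13.1606 kWh/t
P_mill = W·ṁ = 13.1606·1487.9 = 19581.7 kW

P = 19581.7 kW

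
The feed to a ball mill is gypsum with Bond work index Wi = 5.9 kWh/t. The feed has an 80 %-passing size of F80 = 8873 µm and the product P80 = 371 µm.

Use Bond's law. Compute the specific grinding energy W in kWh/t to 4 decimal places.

W = 2.4368 kWh/t

Bond: W = 10·Wi·(1/√P80 − 1/√F80)
1/√371 = 0.051917;  1/√8873 = 0.010616
W = 10·5.9·(0.051917 − 0.010616) = 2.4368 kWh/t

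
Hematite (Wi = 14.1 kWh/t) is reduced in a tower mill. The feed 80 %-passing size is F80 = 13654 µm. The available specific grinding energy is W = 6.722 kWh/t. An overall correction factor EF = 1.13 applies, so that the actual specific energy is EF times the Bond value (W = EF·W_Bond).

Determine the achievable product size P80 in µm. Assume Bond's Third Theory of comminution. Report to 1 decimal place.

P80 = 388.3 µm

W = 10·Wi·[P80^(−½) − F80^(−½)]
W_Bond = W / EF = 6.722 / 1.13 = 5.9487 kWh/t
⇒ 1/√P80 = W_Bond/(10 Wi) + 1/√F80
  = 5.9487/(10·14.1) + 1/√13654 = 0.042189 + 0.008558 = 0.050747
P80 = (1/0.050747)² = 19.7056² = 388.31 µm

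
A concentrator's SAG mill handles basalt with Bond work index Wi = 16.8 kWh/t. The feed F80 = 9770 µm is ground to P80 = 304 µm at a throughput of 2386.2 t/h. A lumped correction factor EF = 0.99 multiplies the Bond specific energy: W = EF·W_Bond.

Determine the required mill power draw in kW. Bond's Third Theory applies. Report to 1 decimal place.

W = 10·Wi·(P80^(-½) − F80^(-½))
W = 10·16.8·(1/√304 − 1/√9770) = 10·16.8·(0.047237) = 7.9358 kWh/t
W_actual = 0.99 × 7.9358 = 7.8564 kWh/t
Mill draw = 7.8564 × 2386.2 = 18747.0 kW

P = 18747.0 kW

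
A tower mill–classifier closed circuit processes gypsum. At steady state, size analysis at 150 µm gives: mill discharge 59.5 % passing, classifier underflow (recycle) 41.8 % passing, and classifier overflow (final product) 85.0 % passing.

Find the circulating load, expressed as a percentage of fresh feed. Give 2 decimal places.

Mass balance on the −150 µm fraction:
d + r·d = r·u + o → r(d−u) = o−d
r = (85.0 − 59.5)/(59.5 − 41.8) = 25.5/17.7 = 1.4407
CL = 100·r = 144.07 %

CL = 144.07 %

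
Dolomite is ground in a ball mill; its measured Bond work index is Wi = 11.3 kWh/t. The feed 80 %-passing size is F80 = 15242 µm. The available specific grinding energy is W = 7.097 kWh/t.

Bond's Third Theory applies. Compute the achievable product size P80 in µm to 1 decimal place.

P80 = 198.9 µm

W = 10·Wi·(P80^(-½) − F80^(-½))
1/√P80 = 1/√F80 + W/(10·Wi)
  = 7.0970/(10·11.3) + 1/√15242 = 0.062805 + 0.008100 = 0.070905
P80 = (1/0.070905)² = 14.1033² = 198.90 µm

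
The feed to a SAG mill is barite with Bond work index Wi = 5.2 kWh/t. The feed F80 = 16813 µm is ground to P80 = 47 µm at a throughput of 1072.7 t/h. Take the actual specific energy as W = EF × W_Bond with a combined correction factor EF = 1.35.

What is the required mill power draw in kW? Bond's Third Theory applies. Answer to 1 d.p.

P = 10403.4 kW

W = 10 Wi (P80^-0.5 − F80^-0.5)
W = 10·5.2·(1/√47 − 1/√16813) = 10·5.2·(0.138153) = 7.1839 kWh/t
Corrected W = EF·W_Bond = 1.35·7.1839 = 9.6983 kWh/t
P_mill = W·ṁ = 9.6983·1072.7 = 10403.4 kW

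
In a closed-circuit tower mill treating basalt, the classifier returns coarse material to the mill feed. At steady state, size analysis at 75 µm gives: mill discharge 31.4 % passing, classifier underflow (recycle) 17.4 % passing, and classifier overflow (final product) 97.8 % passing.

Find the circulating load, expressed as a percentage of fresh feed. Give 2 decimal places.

CL = 474.29 %

Balance %-passing 75 µm (r = R/F):
(1+r)d = ru + o → r = (o−d)/(d−u)
r = (97.8 − 31.4)/(31.4 − 17.4) = 66.4/14.0 = 4.7429
CL = 100·r = 474.29 %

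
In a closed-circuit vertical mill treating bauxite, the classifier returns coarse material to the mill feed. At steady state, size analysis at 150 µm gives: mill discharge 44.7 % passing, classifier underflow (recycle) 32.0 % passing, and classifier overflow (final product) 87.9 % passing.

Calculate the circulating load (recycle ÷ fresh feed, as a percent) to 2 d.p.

Mass balance on the −150 µm fraction:
(1+r)d = ru + o → r = (o−d)/(d−u)
r = (87.9 − 44.7)/(44.7 − 32.0) = 43.2/12.7 = 3.4016
CL = 100·r = 340.16 %

CL = 340.16 %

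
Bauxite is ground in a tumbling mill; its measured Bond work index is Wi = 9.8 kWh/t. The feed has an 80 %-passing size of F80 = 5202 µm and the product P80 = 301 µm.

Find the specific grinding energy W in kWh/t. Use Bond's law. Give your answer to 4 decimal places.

W = 4.2899 kWh/t

W = 10 Wi (1/√P80 − 1/√F80)  [Bond]
1/√301 = 0.057639;  1/√5202 = 0.013865
W = 10·9.8·(0.057639 − 0.013865) = 4.2899 kWh/t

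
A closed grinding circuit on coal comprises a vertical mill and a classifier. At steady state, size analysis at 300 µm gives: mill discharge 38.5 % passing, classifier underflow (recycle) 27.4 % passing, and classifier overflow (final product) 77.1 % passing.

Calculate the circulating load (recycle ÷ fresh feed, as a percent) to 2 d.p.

CL = 347.75 %

Classifier node, passing 300 µm:
(1+r)·d = r·u + o ⇒ r = (o−d)/(d−u)
r = (77.1 − 38.5)/(38.5 − 27.4) = 38.6/11.1 = 3.4775
CL = 100·r = 347.75 %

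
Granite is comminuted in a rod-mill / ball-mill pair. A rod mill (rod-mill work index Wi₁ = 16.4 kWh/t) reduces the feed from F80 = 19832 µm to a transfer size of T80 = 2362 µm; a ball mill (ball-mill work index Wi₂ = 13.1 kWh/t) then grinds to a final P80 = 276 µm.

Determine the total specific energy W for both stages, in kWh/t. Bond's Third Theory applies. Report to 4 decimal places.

W = 7.3997 kWh/t

W = 10·Wi·[P80^(−½) − F80^(−½)]
Stage 1 (19832→2362 µm, Wi₁=16.4): W₁ = 10·16.4·(0.020576 − 0.007101) = 2.2099 kWh/t
Stage 2 (2362→276 µm, Wi₂=13.1): W₂ = 10·13.1·(0.060193 − 0.020576) = 5.1898 kWh/t
W = W₁ + W₂ = 2.2099 + 5.1898 = 7.3997 kWh/t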